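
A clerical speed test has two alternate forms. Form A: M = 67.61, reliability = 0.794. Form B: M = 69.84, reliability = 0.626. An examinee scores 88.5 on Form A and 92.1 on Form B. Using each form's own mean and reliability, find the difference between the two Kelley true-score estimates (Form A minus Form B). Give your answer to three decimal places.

0.422

T̂_A = 0.794(88.5) + 0.206(67.61) = 84.19666
T̂_B = 0.626(92.1) + 0.374(69.84) = 83.77476
T̂_A − T̂_B = 0.42190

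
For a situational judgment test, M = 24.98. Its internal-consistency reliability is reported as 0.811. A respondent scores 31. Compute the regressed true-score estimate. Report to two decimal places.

29.86

T̂ = ρX + (1 − ρ)μ
  = 0.811 × 31 + 0.189 × 24.98
  = 25.141 + 4.72122
  = 29.862
  ≈ 29.86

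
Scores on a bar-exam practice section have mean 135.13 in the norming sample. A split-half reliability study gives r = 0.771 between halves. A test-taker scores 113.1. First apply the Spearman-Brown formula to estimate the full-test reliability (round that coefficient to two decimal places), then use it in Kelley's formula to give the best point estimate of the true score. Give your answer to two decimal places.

115.96

Spearman-Brown: ρ = 2r/(1 + r) = 2(0.771)/(1 + 0.771) = 1.5420/1.771 = 0.8707 → 0.87
Regress the observed score toward the mean by the unreliability: T̂ = 0.87·113.1 + 0.13·135.13 = 98.397 + 17.5669 = 115.964.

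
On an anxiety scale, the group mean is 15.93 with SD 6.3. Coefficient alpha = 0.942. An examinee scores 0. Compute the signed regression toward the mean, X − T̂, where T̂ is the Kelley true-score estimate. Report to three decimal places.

-0.924

T̂ = ρX + (1 − ρ)μ
  = 0.942 × 0 + 0.058 × 15.93
  = 0.000 + 0.92394
  = 0.92394
  ≈ 0.9239
X − T̂ = 0 − 0.9239 = -0.9239 → -0.924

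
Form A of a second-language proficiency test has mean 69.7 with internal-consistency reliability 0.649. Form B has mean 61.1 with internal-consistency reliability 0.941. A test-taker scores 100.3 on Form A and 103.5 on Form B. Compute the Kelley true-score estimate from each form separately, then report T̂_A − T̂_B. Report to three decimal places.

T̂_A = 0.649(100.3) + 0.351(69.7) = 89.55940
T̂_B = 0.941(103.5) + 0.059(61.1) = 100.99840
T̂_A − T̂_B = -11.43900

-11.439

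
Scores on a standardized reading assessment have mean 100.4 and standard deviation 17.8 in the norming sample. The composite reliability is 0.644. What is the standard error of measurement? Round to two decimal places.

SEM = SD · √(1 − ρ) = 17.8 × √0.356 = 17.8 × 0.5967 = 10.621

10.62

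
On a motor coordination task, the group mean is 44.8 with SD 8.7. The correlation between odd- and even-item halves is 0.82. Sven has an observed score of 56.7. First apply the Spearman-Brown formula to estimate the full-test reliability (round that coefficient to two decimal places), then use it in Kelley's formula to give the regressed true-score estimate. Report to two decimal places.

Spearman-Brown: ρ = 2r/(1 + r) = 2(0.82)/(1 + 0.82) = 1.640/1.82 = 0.9011 → 0.90
Weight the observed score by reliability and the mean by (1 − reliability): T̂ = 0.90·56.7 + 0.10·44.8 = 51.030 + 4.480 = 55.510.

55.51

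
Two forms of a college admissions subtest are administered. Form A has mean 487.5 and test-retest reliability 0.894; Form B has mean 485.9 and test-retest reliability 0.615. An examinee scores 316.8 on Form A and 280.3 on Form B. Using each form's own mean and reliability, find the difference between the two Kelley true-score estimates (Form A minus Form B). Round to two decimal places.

T̂_A = 0.894(316.8) + 0.106(487.5) = 334.8942
T̂_B = 0.615(280.3) + 0.385(485.9) = 359.4560
T̂_A − T̂_B = -24.5618

-24.56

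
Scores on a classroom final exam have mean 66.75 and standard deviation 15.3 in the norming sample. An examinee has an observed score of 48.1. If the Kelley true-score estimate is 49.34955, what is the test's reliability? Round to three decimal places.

0.933

T̂ = ρX + (1 − ρ)μ  ⇒  T̂ − μ = ρ(X − μ)
ρ = (T̂ − μ)/(X − μ) = (49.34955 − 66.75) / (48.1 − 66.75) = -17.40045 / -18.65 = 0.93300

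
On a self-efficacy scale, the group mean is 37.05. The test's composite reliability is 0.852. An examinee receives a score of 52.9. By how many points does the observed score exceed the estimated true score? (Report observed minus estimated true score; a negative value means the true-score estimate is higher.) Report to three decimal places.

Regress the observed score toward the mean by the unreliability: T̂ = 0.852·52.9 + 0.148·37.05 = 45.0708 + 5.48340 = 50.55420.
X − T̂ = 52.9 − 50.5542 = 2.3458 → 2.346

2.346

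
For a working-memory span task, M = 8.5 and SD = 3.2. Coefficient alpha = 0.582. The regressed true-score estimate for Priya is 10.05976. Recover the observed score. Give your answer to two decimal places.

11.18

T̂ = ρX + (1 − ρ)μ  ⇒  X = (T̂ − (1 − ρ)μ) / ρ
X = (10.05976 − 0.418 × 8.5) / 0.582 = (10.05976 − 3.5530) / 0.582 = 6.50676 / 0.582 = 11.1800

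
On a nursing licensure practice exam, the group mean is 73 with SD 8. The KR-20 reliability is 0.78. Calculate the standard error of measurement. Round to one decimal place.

SEM = SD · √(1 − ρ) = 8 × √0.22 = 8 × 0.4690 = 3.752

3.8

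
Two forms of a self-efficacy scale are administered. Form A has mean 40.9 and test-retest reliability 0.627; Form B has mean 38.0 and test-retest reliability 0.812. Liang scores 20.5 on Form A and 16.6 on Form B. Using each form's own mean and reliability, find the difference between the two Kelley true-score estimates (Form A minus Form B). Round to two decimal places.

7.49

T̂_A = 0.627(20.5) + 0.373(40.9) = 28.1092
T̂_B = 0.812(16.6) + 0.188(38.0) = 20.6232
T̂_A − T̂_B = 7.4860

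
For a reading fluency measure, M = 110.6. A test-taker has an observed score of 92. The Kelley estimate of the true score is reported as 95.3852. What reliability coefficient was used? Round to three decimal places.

T̂ = ρX + (1 − ρ)μ  ⇒  T̂ − μ = ρ(X − μ)
ρ = (T̂ − μ)/(X − μ) = (95.3852 − 110.6) / (92 − 110.6) = -15.2148 / -18.6 = 0.81800

0.818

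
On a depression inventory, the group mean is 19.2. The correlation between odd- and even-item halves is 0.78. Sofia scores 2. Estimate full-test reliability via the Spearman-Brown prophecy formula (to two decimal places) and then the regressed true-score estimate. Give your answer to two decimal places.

4.06

Spearman-Brown: ρ = 2r/(1 + r) = 2(0.78)/(1 + 0.78) = 1.560/1.78 = 0.8764 → 0.88
T̂ = ρX + (1 − ρ)μ
  = 0.88 × 2 + 0.12 × 19.2
  = 1.76 + 2.304
  = 4.064
  ≈ 4.06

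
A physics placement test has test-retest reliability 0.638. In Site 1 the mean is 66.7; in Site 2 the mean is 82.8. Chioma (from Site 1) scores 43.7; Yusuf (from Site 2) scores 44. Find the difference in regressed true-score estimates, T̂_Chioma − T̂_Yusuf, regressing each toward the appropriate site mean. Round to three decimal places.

T̂_Chioma = 0.638(43.7) + 0.362(66.7) = 52.02600
T̂_Yusuf = 0.638(44) + 0.362(82.8) = 58.04560
Difference = 52.02600 − 58.04560 = -6.01960

-6.020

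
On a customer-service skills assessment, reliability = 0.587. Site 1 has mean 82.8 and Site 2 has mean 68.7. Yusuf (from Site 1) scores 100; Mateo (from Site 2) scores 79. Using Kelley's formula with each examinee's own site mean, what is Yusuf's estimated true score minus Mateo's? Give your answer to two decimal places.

T̂_Yusuf = 0.587(100) + 0.413(82.8) = 92.8964
T̂_Mateo = 0.587(79) + 0.413(68.7) = 74.7461
Difference = 92.8964 − 74.7461 = 18.1503

18.15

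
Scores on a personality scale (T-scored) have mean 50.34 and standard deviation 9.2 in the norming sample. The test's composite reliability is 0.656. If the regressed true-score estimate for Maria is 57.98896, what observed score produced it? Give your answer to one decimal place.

62.0

T̂ = ρX + (1 − ρ)μ  ⇒  X = (T̂ − (1 − ρ)μ) / ρ
X = (57.98896 − 0.344 × 50.34) / 0.656 = (57.98896 − 17.31696) / 0.656 = 40.67200 / 0.656 = 62.000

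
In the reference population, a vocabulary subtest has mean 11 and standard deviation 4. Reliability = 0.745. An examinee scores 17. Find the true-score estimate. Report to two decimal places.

15.47

T̂ = ρX + (1 − ρ)μ
  = 0.745 × 17 + 0.255 × 11
  = 12.665 + 2.805
  = 15.470
  ≈ 15.47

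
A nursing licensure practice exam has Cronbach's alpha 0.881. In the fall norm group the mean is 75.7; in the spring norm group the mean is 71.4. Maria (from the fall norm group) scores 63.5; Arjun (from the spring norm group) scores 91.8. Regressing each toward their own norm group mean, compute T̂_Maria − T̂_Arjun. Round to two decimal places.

T̂_Maria = 0.881(63.5) + 0.119(75.7) = 64.9518
T̂_Arjun = 0.881(91.8) + 0.119(71.4) = 89.3724
Difference = 64.9518 − 89.3724 = -24.4206

-24.42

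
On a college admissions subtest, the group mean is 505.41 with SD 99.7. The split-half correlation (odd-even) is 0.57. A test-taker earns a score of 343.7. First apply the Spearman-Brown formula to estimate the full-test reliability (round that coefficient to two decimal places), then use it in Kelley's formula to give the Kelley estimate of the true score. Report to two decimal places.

387.36

Spearman-Brown: ρ = 2r/(1 + r) = 2(0.57)/(1 + 0.57) = 1.140/1.57 = 0.7261 → 0.73
T̂ = ρX + (1 − ρ)μ
  = 0.73 × 343.7 + 0.27 × 505.41
  = 250.901 + 136.4607
  = 387.362
  ≈ 387.36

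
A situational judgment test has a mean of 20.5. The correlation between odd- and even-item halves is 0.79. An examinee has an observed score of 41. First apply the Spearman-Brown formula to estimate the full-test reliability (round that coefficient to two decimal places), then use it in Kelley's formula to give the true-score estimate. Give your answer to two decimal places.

Spearman-Brown: ρ = 2r/(1 + r) = 2(0.79)/(1 + 0.79) = 1.580/1.79 = 0.8827 → 0.88
Regress the observed score toward the mean by the unreliability: T̂ = 0.88·41 + 0.12·20.5 = 36.08 + 2.460 = 38.540.

38.54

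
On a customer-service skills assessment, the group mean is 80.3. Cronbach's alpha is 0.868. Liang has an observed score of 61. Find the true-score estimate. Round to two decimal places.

T̂ = 0.868(61) + 0.132(80.3) = 52.948 + 10.5996 = 63.548 → 63.55

63.55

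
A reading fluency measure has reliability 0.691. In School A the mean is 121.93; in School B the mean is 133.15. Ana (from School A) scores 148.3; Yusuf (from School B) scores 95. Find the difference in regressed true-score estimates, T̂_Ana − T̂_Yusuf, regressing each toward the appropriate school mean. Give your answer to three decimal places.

33.363

T̂_Ana = 0.691(148.3) + 0.309(121.93) = 140.15167
T̂_Yusuf = 0.691(95) + 0.309(133.15) = 106.78835
Difference = 140.15167 − 106.78835 = 33.36332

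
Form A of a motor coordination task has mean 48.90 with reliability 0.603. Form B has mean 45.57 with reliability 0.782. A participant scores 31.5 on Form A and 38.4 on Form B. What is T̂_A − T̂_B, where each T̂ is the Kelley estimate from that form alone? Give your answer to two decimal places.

-1.56

T̂_A = 0.603(31.5) + 0.397(48.90) = 38.4078
T̂_B = 0.782(38.4) + 0.218(45.57) = 39.9631
T̂_A − T̂_B = -1.5553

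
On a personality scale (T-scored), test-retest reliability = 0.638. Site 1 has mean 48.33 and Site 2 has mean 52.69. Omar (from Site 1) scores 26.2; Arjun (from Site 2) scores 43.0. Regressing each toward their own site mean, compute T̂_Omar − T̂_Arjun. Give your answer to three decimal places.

T̂_Omar = 0.638(26.2) + 0.362(48.33) = 34.21106
T̂_Arjun = 0.638(43.0) + 0.362(52.69) = 46.50778
Difference = 34.21106 − 46.50778 = -12.29672

-12.297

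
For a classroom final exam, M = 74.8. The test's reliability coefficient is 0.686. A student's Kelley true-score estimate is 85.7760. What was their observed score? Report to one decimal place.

90.8

T̂ = ρX + (1 − ρ)μ  ⇒  X = (T̂ − (1 − ρ)μ) / ρ
X = (85.7760 − 0.314 × 74.8) / 0.686 = (85.7760 − 23.4872) / 0.686 = 62.2888 / 0.686 = 90.800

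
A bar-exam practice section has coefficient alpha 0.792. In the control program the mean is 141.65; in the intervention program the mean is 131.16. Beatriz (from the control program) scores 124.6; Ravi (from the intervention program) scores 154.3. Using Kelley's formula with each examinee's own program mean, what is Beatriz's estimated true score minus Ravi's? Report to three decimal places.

T̂_Beatriz = 0.792(124.6) + 0.208(141.65) = 128.14640
T̂_Ravi = 0.792(154.3) + 0.208(131.16) = 149.48688
Difference = 128.14640 − 149.48688 = -21.34048

-21.340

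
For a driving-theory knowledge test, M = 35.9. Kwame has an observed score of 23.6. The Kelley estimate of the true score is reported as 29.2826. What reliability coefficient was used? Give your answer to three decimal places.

T̂ = ρX + (1 − ρ)μ  ⇒  T̂ − μ = ρ(X − μ)
ρ = (T̂ − μ)/(X − μ) = (29.2826 − 35.9) / (23.6 − 35.9) = -6.6174 / -12.3 = 0.53800

0.538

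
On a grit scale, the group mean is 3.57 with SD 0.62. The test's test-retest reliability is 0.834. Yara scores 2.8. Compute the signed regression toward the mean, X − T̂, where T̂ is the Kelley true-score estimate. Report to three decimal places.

T̂ = 0.834(2.8) + 0.166(3.57) = 2.3352 + 0.59262 = 2.92782 → 2.9278
X − T̂ = 2.8 − 2.9278 = -0.1278 → -0.128

-0.128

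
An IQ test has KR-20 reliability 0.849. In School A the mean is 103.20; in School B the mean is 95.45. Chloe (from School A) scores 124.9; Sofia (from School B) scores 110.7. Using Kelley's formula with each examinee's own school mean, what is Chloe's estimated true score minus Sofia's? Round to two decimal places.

T̂_Chloe = 0.849(124.9) + 0.151(103.20) = 121.6233
T̂_Sofia = 0.849(110.7) + 0.151(95.45) = 108.3973
Difference = 121.6233 − 108.3973 = 13.2260

13.23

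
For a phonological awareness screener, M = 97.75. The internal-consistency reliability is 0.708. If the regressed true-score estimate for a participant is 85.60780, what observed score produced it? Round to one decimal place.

80.6

T̂ = ρX + (1 − ρ)μ  ⇒  X = (T̂ − (1 − ρ)μ) / ρ
X = (85.60780 − 0.292 × 97.75) / 0.708 = (85.60780 − 28.54300) / 0.708 = 57.06480 / 0.708 = 80.600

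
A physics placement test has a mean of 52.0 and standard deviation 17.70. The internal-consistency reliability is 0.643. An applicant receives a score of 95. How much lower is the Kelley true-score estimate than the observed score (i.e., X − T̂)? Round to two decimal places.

15.35

T̂ = 0.643(95) + 0.357(52.0) = 61.085 + 18.5640 = 79.6490 → 79.649
X − T̂ = 95 − 79.649 = 15.351 → 15.35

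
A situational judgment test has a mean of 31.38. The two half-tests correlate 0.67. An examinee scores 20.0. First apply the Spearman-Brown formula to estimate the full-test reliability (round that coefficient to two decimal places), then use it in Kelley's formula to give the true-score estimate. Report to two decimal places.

22.28

Spearman-Brown: ρ = 2r/(1 + r) = 2(0.67)/(1 + 0.67) = 1.340/1.67 = 0.8024 → 0.80
T̂ = 0.80(20.0) + 0.20(31.38) = 16.000 + 6.2760 = 22.276 → 22.28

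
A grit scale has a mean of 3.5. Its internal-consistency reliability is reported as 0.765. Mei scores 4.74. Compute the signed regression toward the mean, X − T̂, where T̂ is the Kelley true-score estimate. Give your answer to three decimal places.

T̂ = 0.765(4.74) + 0.235(3.5) = 3.62610 + 0.8225 = 4.44860 → 4.4486
X − T̂ = 4.74 − 4.4486 = 0.2914 → 0.291

0.291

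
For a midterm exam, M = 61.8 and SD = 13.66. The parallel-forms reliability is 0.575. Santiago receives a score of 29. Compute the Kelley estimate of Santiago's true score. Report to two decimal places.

42.94

T̂ = ρX + (1 − ρ)μ
  = 0.575 × 29 + 0.425 × 61.8
  = 16.675 + 26.2650
  = 42.940
  ≈ 42.94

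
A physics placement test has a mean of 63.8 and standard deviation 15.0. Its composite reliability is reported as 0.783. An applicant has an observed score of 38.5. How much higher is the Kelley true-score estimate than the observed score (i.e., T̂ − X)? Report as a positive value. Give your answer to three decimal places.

5.490

T̂ = ρX + (1 − ρ)μ
  = 0.783 × 38.5 + 0.217 × 63.8
  = 30.1455 + 13.8446
  = 43.99010
  ≈ 43.9901
T̂ − X = 43.9901 − 38.5 = 5.4901 → 5.490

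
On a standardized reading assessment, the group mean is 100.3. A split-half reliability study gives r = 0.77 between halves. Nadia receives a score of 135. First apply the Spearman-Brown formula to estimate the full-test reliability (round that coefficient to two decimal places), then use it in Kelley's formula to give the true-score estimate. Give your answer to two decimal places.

130.49

Spearman-Brown: ρ = 2r/(1 + r) = 2(0.77)/(1 + 0.77) = 1.540/1.77 = 0.8701 → 0.87
T̂ = 0.87(135) + 0.13(100.3) = 117.45 + 13.039 = 130.489 → 130.49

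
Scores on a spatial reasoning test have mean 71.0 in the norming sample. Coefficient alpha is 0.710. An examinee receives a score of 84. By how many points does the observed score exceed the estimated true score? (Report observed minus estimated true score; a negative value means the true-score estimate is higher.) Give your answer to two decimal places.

T̂ = 0.710(84) + 0.290(71.0) = 59.640 + 20.5900 = 80.2300 → 80.230
X − T̂ = 84 − 80.230 = 3.770 → 3.77

3.77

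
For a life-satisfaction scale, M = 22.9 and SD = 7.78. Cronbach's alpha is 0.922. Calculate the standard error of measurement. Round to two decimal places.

2.17

SEM = SD · √(1 − ρ) = 7.78 × √0.078 = 7.78 × 0.2793 = 2.173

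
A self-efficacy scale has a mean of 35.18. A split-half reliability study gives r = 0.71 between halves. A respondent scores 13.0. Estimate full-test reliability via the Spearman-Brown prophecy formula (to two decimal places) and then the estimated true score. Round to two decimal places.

16.77

Spearman-Brown: ρ = 2r/(1 + r) = 2(0.71)/(1 + 0.71) = 1.420/1.71 = 0.8304 → 0.83
Weight the observed score by reliability and the mean by (1 − reliability): T̂ = 0.83·13.0 + 0.17·35.18 = 10.790 + 5.9806 = 16.771.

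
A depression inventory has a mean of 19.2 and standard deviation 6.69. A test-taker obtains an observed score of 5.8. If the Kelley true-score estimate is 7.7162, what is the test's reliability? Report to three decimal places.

0.857

T̂ = ρX + (1 − ρ)μ  ⇒  T̂ − μ = ρ(X − μ)
ρ = (T̂ − μ)/(X − μ) = (7.7162 − 19.2) / (5.8 − 19.2) = -11.4838 / -13.4 = 0.85700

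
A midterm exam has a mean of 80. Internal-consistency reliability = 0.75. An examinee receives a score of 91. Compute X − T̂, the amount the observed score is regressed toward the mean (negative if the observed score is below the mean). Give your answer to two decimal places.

Kelley's formula gives T̂ = 0.75·91 + 0.25·80 = 68.25 + 20.00 = 88.2500.
X − T̂ = 91 − 88.250 = 2.750 → 2.75

2.75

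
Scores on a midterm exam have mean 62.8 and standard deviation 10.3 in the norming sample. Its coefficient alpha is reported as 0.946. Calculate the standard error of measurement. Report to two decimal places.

2.39

SEM = SD · √(1 − ρ) = 10.3 × √0.054 = 10.3 × 0.2324 = 2.394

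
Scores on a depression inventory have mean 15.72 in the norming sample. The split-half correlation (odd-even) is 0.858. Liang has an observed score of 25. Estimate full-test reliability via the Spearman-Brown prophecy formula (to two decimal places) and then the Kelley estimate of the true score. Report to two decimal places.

Spearman-Brown: ρ = 2r/(1 + r) = 2(0.858)/(1 + 0.858) = 1.7160/1.858 = 0.9236 → 0.92
Kelley's formula gives T̂ = 0.92·25 + 0.08·15.72 = 23.00 + 1.2576 = 24.258.

24.26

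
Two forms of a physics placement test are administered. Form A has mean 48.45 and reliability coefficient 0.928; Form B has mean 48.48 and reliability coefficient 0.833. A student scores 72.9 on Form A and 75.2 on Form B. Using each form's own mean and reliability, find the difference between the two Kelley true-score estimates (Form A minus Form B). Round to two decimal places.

T̂_A = 0.928(72.9) + 0.072(48.45) = 71.1396
T̂_B = 0.833(75.2) + 0.167(48.48) = 70.7378
T̂_A − T̂_B = 0.4018

0.40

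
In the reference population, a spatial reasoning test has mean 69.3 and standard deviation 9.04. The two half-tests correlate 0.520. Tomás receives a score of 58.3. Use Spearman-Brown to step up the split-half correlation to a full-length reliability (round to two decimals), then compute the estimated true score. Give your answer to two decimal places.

Spearman-Brown: ρ = 2r/(1 + r) = 2(0.520)/(1 + 0.520) = 1.0400/1.520 = 0.6842 → 0.68
T̂ = 0.68(58.3) + 0.32(69.3) = 39.644 + 22.176 = 61.820 → 61.82

61.82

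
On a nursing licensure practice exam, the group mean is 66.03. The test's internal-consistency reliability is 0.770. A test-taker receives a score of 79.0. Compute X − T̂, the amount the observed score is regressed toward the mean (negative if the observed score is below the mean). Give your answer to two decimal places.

2.98

T̂ = 0.770(79.0) + 0.230(66.03) = 60.8300 + 15.18690 = 76.0169 → 76.017
X − T̂ = 79.0 − 76.017 = 2.983 → 2.98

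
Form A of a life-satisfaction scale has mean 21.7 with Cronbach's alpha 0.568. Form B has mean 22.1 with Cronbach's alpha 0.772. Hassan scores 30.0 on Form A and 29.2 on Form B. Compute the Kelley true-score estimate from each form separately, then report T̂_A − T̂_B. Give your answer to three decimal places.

-1.167

T̂_A = 0.568(30.0) + 0.432(21.7) = 26.41440
T̂_B = 0.772(29.2) + 0.228(22.1) = 27.58120
T̂_A − T̂_B = -1.16680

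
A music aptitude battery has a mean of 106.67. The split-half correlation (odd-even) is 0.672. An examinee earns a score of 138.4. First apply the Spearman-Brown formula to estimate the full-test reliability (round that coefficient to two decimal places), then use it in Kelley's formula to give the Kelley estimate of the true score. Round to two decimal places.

132.05

Spearman-Brown: ρ = 2r/(1 + r) = 2(0.672)/(1 + 0.672) = 1.3440/1.672 = 0.8038 → 0.80
T̂ = ρX + (1 − ρ)μ
  = 0.80 × 138.4 + 0.20 × 106.67
  = 110.720 + 21.3340
  = 132.054
  ≈ 132.05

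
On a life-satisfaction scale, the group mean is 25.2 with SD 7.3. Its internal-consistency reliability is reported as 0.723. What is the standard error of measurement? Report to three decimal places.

SEM = SD · √(1 − ρ) = 7.3 × √0.277 = 7.3 × 0.5263 = 3.8420

3.842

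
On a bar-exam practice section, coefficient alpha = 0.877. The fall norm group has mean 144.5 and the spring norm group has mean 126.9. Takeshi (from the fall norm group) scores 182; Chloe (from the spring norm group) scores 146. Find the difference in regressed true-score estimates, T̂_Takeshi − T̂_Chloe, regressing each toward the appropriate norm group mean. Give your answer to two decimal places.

33.74

T̂_Takeshi = 0.877(182) + 0.123(144.5) = 177.3875
T̂_Chloe = 0.877(146) + 0.123(126.9) = 143.6507
Difference = 177.3875 − 143.6507 = 33.7368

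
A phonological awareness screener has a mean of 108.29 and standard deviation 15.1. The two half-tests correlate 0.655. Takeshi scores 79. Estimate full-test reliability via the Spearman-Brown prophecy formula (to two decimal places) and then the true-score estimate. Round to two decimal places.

85.15

Spearman-Brown: ρ = 2r/(1 + r) = 2(0.655)/(1 + 0.655) = 1.3100/1.655 = 0.7915 → 0.79
T̂ = ρX + (1 − ρ)μ
  = 0.79 × 79 + 0.21 × 108.29
  = 62.41 + 22.7409
  = 85.151
  ≈ 85.15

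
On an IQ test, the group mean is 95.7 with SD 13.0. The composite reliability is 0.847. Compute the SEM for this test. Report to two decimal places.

SEM = SD · √(1 − ρ) = 13.0 × √0.153 = 13.0 × 0.3912 = 5.085

5.08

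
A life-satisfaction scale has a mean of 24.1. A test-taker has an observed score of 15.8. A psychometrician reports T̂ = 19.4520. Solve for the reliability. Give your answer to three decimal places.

T̂ = ρX + (1 − ρ)μ  ⇒  T̂ − μ = ρ(X − μ)
ρ = (T̂ − μ)/(X − μ) = (19.4520 − 24.1) / (15.8 − 24.1) = -4.6480 / -8.3 = 0.56000

0.560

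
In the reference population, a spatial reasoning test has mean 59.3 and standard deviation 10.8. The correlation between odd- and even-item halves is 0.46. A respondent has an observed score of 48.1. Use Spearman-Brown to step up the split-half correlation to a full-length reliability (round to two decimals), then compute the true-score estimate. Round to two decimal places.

52.24

Spearman-Brown: ρ = 2r/(1 + r) = 2(0.46)/(1 + 0.46) = 0.920/1.46 = 0.6301 → 0.63
T̂ = ρX + (1 − ρ)μ
  = 0.63 × 48.1 + 0.37 × 59.3
  = 30.303 + 21.941
  = 52.244
  ≈ 52.24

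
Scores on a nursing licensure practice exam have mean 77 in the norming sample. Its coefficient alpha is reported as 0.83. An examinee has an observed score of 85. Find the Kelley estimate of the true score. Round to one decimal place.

T̂ = 0.83(85) + 0.17(77) = 70.55 + 13.09 = 83.64 → 83.6

83.6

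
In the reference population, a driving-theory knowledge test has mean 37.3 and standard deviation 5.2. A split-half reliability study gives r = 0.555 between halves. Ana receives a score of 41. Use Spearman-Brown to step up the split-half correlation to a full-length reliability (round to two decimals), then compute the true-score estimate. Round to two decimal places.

Spearman-Brown: ρ = 2r/(1 + r) = 2(0.555)/(1 + 0.555) = 1.1100/1.555 = 0.7138 → 0.71
T̂ = 0.71(41) + 0.29(37.3) = 29.11 + 10.817 = 39.927 → 39.93

39.93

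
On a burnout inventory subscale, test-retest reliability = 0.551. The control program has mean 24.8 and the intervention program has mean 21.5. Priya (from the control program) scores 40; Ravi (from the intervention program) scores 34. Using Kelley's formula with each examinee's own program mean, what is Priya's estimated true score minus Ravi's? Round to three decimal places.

T̂_Priya = 0.551(40) + 0.449(24.8) = 33.17520
T̂_Ravi = 0.551(34) + 0.449(21.5) = 28.38750
Difference = 33.17520 − 28.38750 = 4.78770

4.788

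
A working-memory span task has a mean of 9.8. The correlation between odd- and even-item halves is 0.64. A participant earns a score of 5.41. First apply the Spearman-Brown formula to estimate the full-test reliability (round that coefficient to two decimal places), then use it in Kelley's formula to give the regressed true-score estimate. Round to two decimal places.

Spearman-Brown: ρ = 2r/(1 + r) = 2(0.64)/(1 + 0.64) = 1.280/1.64 = 0.7805 → 0.78
T̂ = 0.78(5.41) + 0.22(9.8) = 4.2198 + 2.156 = 6.376 → 6.38

6.38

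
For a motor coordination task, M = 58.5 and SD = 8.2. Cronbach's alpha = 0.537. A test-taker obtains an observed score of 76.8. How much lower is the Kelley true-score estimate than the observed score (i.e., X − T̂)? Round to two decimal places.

T̂ = ρX + (1 − ρ)μ
  = 0.537 × 76.8 + 0.463 × 58.5
  = 41.2416 + 27.0855
  = 68.3271
  ≈ 68.327
X − T̂ = 76.8 − 68.327 = 8.473 → 8.47

8.47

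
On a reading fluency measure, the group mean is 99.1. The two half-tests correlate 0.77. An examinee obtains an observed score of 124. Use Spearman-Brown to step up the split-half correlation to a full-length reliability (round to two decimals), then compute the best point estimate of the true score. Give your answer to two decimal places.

120.76

Spearman-Brown: ρ = 2r/(1 + r) = 2(0.77)/(1 + 0.77) = 1.540/1.77 = 0.8701 → 0.87
T̂ = ρX + (1 − ρ)μ
  = 0.87 × 124 + 0.13 × 99.1
  = 107.88 + 12.883
  = 120.763
  ≈ 120.76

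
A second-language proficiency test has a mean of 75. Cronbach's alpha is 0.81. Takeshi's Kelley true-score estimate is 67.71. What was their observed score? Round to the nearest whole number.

T̂ = ρX + (1 − ρ)μ  ⇒  X = (T̂ − (1 − ρ)μ) / ρ
X = (67.71 − 0.19 × 75) / 0.81 = (67.71 − 14.25) / 0.81 = 53.46 / 0.81 = 66.00

66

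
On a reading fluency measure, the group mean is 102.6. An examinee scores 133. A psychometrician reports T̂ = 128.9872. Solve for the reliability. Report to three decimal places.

0.868

T̂ = ρX + (1 − ρ)μ  ⇒  T̂ − μ = ρ(X − μ)
ρ = (T̂ − μ)/(X − μ) = (128.9872 − 102.6) / (133 − 102.6) = 26.3872 / 30.4 = 0.86800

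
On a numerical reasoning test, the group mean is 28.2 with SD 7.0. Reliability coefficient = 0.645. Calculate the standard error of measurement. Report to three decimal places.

SEM = SD · √(1 − ρ) = 7.0 × √0.355 = 7.0 × 0.5958 = 4.1707

4.171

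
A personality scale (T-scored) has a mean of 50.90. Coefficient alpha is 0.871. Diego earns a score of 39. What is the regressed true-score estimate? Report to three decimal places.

T̂ = 0.871(39) + 0.129(50.90) = 33.969 + 6.56610 = 40.5351 → 40.535

40.535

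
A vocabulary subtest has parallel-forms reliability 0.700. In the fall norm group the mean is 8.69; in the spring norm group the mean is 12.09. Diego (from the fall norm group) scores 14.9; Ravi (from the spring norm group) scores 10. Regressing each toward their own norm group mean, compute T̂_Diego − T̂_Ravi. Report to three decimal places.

T̂_Diego = 0.700(14.9) + 0.300(8.69) = 13.03700
T̂_Ravi = 0.700(10) + 0.300(12.09) = 10.62700
Difference = 13.03700 − 10.62700 = 2.41000

2.410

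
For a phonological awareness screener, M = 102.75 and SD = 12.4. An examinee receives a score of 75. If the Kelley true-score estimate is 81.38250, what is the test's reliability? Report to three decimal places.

T̂ = ρX + (1 − ρ)μ  ⇒  T̂ − μ = ρ(X − μ)
ρ = (T̂ − μ)/(X − μ) = (81.38250 − 102.75) / (75 − 102.75) = -21.36750 / -27.75 = 0.77000

0.770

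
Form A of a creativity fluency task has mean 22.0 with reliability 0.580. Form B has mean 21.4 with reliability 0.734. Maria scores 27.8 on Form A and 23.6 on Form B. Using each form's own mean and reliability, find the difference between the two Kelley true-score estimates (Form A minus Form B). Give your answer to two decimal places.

2.35

T̂_A = 0.580(27.8) + 0.420(22.0) = 25.3640
T̂_B = 0.734(23.6) + 0.266(21.4) = 23.0148
T̂_A − T̂_B = 2.3492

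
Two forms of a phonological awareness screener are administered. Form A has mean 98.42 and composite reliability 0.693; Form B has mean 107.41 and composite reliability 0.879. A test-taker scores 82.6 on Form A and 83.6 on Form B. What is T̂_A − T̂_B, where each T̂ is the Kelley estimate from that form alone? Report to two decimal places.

0.98

T̂_A = 0.693(82.6) + 0.307(98.42) = 87.4567
T̂_B = 0.879(83.6) + 0.121(107.41) = 86.4810
T̂_A − T̂_B = 0.9757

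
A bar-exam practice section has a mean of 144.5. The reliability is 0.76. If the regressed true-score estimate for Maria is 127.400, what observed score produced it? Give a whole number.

122

T̂ = ρX + (1 − ρ)μ  ⇒  X = (T̂ − (1 − ρ)μ) / ρ
X = (127.400 − 0.24 × 144.5) / 0.76 = (127.400 − 34.680) / 0.76 = 92.720 / 0.76 = 122.00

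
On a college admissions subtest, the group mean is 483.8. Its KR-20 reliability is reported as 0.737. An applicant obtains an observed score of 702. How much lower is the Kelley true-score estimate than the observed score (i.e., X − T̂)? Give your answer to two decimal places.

57.39

T̂ = 0.737(702) + 0.263(483.8) = 517.374 + 127.2394 = 644.6134 → 644.613
X − T̂ = 702 − 644.613 = 57.387 → 57.39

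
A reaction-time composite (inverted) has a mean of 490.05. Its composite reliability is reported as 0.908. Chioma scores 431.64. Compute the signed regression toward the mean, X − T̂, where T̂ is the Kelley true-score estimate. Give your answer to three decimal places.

-5.374

T̂ = ρX + (1 − ρ)μ
  = 0.908 × 431.64 + 0.092 × 490.05
  = 391.92912 + 45.08460
  = 437.01372
  ≈ 437.0137
X − T̂ = 431.64 − 437.0137 = -5.3737 → -5.374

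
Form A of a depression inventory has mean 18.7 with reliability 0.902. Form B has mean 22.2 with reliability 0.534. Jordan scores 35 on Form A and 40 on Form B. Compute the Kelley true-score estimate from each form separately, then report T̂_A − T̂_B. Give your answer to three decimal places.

T̂_A = 0.902(35) + 0.098(18.7) = 33.40260
T̂_B = 0.534(40) + 0.466(22.2) = 31.70520
T̂_A − T̂_B = 1.69740

1.697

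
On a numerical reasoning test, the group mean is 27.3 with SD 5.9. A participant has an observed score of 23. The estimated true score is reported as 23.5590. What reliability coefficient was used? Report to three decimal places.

0.870

T̂ = ρX + (1 − ρ)μ  ⇒  T̂ − μ = ρ(X − μ)
ρ = (T̂ − μ)/(X − μ) = (23.5590 − 27.3) / (23 − 27.3) = -3.7410 / -4.3 = 0.87000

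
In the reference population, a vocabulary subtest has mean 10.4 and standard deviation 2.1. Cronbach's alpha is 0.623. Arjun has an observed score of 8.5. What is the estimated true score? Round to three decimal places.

T̂ = 0.623(8.5) + 0.377(10.4) = 5.2955 + 3.9208 = 9.2163 → 9.216

9.216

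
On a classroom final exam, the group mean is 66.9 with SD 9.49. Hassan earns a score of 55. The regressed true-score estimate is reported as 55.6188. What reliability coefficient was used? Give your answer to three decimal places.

T̂ = ρX + (1 − ρ)μ  ⇒  T̂ − μ = ρ(X − μ)
ρ = (T̂ − μ)/(X − μ) = (55.6188 − 66.9) / (55 − 66.9) = -11.2812 / -11.9 = 0.94800

0.948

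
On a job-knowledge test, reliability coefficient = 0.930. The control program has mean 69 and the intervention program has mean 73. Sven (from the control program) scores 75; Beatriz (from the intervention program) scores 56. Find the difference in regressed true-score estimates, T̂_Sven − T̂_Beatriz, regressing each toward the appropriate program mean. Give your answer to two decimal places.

T̂_Sven = 0.930(75) + 0.070(69) = 74.5800
T̂_Beatriz = 0.930(56) + 0.070(73) = 57.1900
Difference = 74.5800 − 57.1900 = 17.3900

17.39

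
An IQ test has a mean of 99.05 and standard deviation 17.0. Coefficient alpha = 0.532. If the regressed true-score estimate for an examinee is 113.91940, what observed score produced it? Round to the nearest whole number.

T̂ = ρX + (1 − ρ)μ  ⇒  X = (T̂ − (1 − ρ)μ) / ρ
X = (113.91940 − 0.468 × 99.05) / 0.532 = (113.91940 − 46.35540) / 0.532 = 67.56400 / 0.532 = 127.00

127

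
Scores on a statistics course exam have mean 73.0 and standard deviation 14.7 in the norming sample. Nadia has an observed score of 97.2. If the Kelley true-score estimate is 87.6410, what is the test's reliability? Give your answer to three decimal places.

T̂ = ρX + (1 − ρ)μ  ⇒  T̂ − μ = ρ(X − μ)
ρ = (T̂ − μ)/(X − μ) = (87.6410 − 73.0) / (97.2 − 73.0) = 14.6410 / 24.2 = 0.60500

0.605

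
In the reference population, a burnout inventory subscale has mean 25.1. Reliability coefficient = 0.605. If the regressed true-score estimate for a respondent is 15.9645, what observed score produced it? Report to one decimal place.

T̂ = ρX + (1 − ρ)μ  ⇒  X = (T̂ − (1 − ρ)μ) / ρ
X = (15.9645 − 0.395 × 25.1) / 0.605 = (15.9645 − 9.9145) / 0.605 = 6.0500 / 0.605 = 10.000

10.0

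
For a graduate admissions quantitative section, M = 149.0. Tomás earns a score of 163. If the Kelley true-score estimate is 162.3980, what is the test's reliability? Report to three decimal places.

T̂ = ρX + (1 − ρ)μ  ⇒  T̂ − μ = ρ(X − μ)
ρ = (T̂ − μ)/(X − μ) = (162.3980 − 149.0) / (163 − 149.0) = 13.3980 / 14.0 = 0.95700

0.957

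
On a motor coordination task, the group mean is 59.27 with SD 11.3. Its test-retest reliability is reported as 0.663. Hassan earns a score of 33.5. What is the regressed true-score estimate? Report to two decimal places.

Kelley's formula gives T̂ = 0.663·33.5 + 0.337·59.27 = 22.2105 + 19.97399 = 42.184.

42.18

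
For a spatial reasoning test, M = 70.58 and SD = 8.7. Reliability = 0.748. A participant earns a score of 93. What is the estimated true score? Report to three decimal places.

Regress the observed score toward the mean by the unreliability: T̂ = 0.748·93 + 0.252·70.58 = 69.564 + 17.78616 = 87.3502.

87.350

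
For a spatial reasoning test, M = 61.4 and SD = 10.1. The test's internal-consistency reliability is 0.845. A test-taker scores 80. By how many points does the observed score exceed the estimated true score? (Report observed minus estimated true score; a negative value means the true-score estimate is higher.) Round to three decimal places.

2.883

T̂ = ρX + (1 − ρ)μ
  = 0.845 × 80 + 0.155 × 61.4
  = 67.600 + 9.5170
  = 77.11700
  ≈ 77.1170
X − T̂ = 80 − 77.1170 = 2.8830 → 2.883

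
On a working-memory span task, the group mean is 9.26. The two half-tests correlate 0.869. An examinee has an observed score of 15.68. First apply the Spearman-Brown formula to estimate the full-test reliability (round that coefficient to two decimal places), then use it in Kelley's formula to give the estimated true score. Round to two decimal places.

Spearman-Brown: ρ = 2r/(1 + r) = 2(0.869)/(1 + 0.869) = 1.7380/1.869 = 0.9299 → 0.93
T̂ = 0.93(15.68) + 0.07(9.26) = 14.5824 + 0.6482 = 15.231 → 15.23

15.23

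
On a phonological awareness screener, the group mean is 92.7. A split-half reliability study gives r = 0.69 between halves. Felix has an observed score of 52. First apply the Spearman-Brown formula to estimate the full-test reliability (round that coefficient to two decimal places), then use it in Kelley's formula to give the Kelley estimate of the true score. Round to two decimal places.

Spearman-Brown: ρ = 2r/(1 + r) = 2(0.69)/(1 + 0.69) = 1.380/1.69 = 0.8166 → 0.82
T̂ = ρX + (1 − ρ)μ
  = 0.82 × 52 + 0.18 × 92.7
  = 42.64 + 16.686
  = 59.326
  ≈ 59.33

59.33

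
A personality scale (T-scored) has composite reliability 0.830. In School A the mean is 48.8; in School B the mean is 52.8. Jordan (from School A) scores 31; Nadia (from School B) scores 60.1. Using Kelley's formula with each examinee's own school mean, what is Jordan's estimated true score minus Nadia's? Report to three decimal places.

-24.833

T̂_Jordan = 0.830(31) + 0.170(48.8) = 34.02600
T̂_Nadia = 0.830(60.1) + 0.170(52.8) = 58.85900
Difference = 34.02600 − 58.85900 = -24.83300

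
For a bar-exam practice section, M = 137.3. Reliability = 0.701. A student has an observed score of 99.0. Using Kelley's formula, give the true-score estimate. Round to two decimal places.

T̂ = 0.701(99.0) + 0.299(137.3) = 69.3990 + 41.0527 = 110.452 → 110.45

110.45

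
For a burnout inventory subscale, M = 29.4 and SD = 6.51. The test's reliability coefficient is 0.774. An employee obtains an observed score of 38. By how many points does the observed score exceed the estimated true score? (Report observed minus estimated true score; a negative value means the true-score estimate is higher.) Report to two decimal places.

T̂ = 0.774(38) + 0.226(29.4) = 29.412 + 6.6444 = 36.0564 → 36.056
X − T̂ = 38 − 36.056 = 1.944 → 1.94

1.94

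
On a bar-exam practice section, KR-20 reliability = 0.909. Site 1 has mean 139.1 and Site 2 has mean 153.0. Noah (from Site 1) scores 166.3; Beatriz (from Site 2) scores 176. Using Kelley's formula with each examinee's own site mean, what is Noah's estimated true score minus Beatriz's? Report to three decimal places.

-10.082

T̂_Noah = 0.909(166.3) + 0.091(139.1) = 163.82480
T̂_Beatriz = 0.909(176) + 0.091(153.0) = 173.90700
Difference = 163.82480 − 173.90700 = -10.08220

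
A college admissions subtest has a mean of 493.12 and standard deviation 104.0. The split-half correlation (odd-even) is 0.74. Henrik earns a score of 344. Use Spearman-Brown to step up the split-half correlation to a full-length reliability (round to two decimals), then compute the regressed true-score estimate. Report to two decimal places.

Spearman-Brown: ρ = 2r/(1 + r) = 2(0.74)/(1 + 0.74) = 1.480/1.74 = 0.8506 → 0.85
T̂ = ρX + (1 − ρ)μ
  = 0.85 × 344 + 0.15 × 493.12
  = 292.40 + 73.9680
  = 366.368
  ≈ 366.37

366.37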